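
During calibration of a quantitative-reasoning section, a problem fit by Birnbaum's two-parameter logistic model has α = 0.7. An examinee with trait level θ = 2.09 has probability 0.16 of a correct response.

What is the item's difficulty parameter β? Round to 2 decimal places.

4.46

P(θ) = 1 / (1 + exp(−α(θ − β)))
logit(0.16) = ln(0.16/0.84) = -1.6582
β = θ − logit/(α) = 2.09 − (-1.6582)/0.7000 = 4.4589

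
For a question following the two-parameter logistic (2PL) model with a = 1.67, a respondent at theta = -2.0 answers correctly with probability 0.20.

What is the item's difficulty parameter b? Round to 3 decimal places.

P(theta) = 1 / (1 + exp(−a(theta − b)))
logit(0.20) = ln(0.20/0.80) = -1.3863
b = theta − logit/(a) = -2.0 − (-1.3863)/1.6700 = -1.1699

-1.170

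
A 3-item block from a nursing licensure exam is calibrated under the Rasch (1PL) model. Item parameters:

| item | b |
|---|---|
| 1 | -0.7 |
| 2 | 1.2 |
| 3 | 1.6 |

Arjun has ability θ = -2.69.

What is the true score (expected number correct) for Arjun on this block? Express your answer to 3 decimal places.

P(θ) = 1 / (1 + exp(−(θ − b)))
P_1 = 1/(1+e^{1.9900}) = 0.1203
P_2 = 1/(1+e^{3.8900}) = 0.0200
P_3 = 1/(1+e^{4.2900}) = 0.0135
E[score] = 0.1203 + 0.0200 + 0.0135 = 0.1538

0.154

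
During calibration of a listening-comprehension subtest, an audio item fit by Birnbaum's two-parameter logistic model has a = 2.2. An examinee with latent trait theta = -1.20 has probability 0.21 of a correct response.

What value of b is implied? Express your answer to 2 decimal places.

P(theta) = 1 / (1 + exp(−a(theta − b)))
logit(0.21) = ln(0.21/0.79) = -1.3249
b = theta − logit/(a) = -1.20 − (-1.3249)/2.2000 = -0.5978

-0.60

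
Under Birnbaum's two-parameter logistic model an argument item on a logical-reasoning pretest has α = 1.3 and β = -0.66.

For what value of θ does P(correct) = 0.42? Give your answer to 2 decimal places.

P(θ) = 1 / (1 + exp(−α(θ − β)))
logit = ln(0.4200/0.5800) = -0.3228
θ = β + logit/(α) = -0.66 + (-0.3228)/1.3000 = -0.9083

-0.91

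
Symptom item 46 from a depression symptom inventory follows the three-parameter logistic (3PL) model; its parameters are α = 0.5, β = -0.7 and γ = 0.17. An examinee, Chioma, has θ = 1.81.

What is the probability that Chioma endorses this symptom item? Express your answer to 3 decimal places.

0.816

P(θ) = γ + (1 − γ) · 1 / (1 + exp(−α(θ − β)))
Exponent: 0.5 × (1.81 − (-0.7)) = 1.2550
1/(1 + e^{-1.2550}) = 0.7782
P = 0.17 + 0.83 × 0.7782 = 0.8159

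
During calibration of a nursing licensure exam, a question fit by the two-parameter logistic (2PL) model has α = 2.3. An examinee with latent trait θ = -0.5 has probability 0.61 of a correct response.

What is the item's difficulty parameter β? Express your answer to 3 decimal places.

-0.694

P(θ) = 1 / (1 + exp(−α(θ − β)))
logit(0.61) = ln(0.61/0.39) = 0.4473
β = θ − logit/(α) = -0.5 − 0.4473/2.3000 = -0.6945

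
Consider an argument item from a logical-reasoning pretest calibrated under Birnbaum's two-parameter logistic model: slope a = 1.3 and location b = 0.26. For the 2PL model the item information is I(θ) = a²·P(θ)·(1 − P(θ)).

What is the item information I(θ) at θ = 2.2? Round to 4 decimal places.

P = 1/(1+e^{-2.5220}) = 0.9257
P(1−P) = 0.9257 × 0.0743 = 0.0688
I = a² × P(1−P) = 1.3² × 0.0688 = 0.11628

0.1163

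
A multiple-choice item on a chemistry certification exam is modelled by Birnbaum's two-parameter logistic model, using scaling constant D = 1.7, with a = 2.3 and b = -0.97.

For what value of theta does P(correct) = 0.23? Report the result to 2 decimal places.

P(theta) = 1 / (1 + exp(−D·a(theta − b)))
logit = ln(0.2300/0.7700) = -1.2083
theta = b + logit/(1.7·a) = -0.97 + (-1.2083)/3.9100 = -1.2790

-1.28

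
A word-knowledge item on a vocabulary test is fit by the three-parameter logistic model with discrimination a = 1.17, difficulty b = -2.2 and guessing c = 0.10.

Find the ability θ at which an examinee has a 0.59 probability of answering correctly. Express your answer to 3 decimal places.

P(θ) = c + (1 − c) · 1 / (1 + exp(−a(θ − b)))
Remove guessing floor: (0.59 − 0.10)/(1 − 0.10) = 0.5444
logit = ln(0.5444/0.4556) = 0.1782
θ = b + logit/(a) = -2.2 + 0.1782/1.1700 = -2.0477

-2.048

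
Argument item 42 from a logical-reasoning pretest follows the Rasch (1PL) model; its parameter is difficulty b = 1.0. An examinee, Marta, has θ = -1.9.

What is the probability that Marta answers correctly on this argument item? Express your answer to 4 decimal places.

0.0522

P(θ) = 1 / (1 + exp(−(θ − b)))
Exponent: (-1.9 − 1.0) = -2.9000
1/(1 + e^{2.9000}) = 0.0522
P = 0.0522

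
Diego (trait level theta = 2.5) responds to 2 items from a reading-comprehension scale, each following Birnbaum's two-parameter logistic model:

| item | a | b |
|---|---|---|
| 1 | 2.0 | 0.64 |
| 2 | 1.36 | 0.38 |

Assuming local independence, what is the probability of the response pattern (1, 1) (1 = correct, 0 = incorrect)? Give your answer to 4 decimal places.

P(theta) = 1 / (1 + exp(−a(theta − b)))
P_1 = 1/(1+e^{-3.7200}) = 0.9763
P_2 = 1/(1+e^{-2.8832}) = 0.9470
L = P_1 × P_2 = 0.9763 × 0.9470 = 0.92460

0.9246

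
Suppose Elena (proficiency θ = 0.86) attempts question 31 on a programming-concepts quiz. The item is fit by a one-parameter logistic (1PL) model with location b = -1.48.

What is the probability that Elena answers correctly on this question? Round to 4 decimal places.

0.9121

P(θ) = 1 / (1 + exp(−(θ − b)))
Exponent: (0.86 − (-1.48)) = 2.3400
1/(1 + e^{-2.3400}) = 0.9121
P = 0.9121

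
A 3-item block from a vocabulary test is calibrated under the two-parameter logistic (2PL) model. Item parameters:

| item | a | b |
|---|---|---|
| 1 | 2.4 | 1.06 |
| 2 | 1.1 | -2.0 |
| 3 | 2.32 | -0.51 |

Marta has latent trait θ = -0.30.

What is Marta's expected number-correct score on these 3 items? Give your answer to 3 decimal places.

1.523

P(θ) = 1 / (1 + exp(−a(θ − b)))
P_1 = 1/(1+e^{3.2640}) = 0.0368
P_2 = 1/(1+e^{-1.8700}) = 0.8665
P_3 = 1/(1+e^{-0.4872}) = 0.6194
E[score] = 0.0368 + 0.8665 + 0.6194 = 1.5227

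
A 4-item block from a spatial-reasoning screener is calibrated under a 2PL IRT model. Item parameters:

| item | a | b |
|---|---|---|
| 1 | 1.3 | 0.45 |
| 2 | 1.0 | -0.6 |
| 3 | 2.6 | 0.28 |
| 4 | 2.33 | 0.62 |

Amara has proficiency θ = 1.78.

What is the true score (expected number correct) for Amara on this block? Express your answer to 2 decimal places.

P(θ) = 1 / (1 + exp(−a(θ − b)))
P_1 = 1/(1+e^{-1.7290}) = 0.8493
P_2 = 1/(1+e^{-2.3800}) = 0.9153
P_3 = 1/(1+e^{-3.9000}) = 0.9802
P_4 = 1/(1+e^{-2.7028}) = 0.9372
E[score] = 0.8493 + 0.9153 + 0.9802 + 0.9372 = 3.6819

3.68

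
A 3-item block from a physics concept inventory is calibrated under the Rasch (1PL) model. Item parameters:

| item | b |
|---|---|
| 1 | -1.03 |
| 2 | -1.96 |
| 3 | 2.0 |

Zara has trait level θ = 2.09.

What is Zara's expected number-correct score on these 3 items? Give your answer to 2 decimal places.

2.46

P(θ) = 1 / (1 + exp(−(θ − b)))
P_1 = 1/(1+e^{-3.1200}) = 0.9577
P_2 = 1/(1+e^{-4.0500}) = 0.9829
P_3 = 1/(1+e^{-0.0900}) = 0.5225
E[score] = 0.9577 + 0.9829 + 0.5225 = 2.4631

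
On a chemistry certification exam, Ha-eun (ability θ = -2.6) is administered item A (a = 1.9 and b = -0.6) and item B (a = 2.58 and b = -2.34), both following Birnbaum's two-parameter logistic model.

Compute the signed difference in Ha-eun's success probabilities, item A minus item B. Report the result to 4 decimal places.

-0.3164

P(θ) = 1 / (1 + exp(−a(θ − b)))
P_A = 0.0219
P_B = 0.3383
P_A − P_B = -0.3164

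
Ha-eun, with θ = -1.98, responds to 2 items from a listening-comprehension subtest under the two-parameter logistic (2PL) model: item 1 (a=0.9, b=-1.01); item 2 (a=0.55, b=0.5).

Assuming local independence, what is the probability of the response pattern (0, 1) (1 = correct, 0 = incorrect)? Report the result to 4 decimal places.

0.1436

P(θ) = 1 / (1 + exp(−a(θ − b)))
P_1 = 1/(1+e^{0.8730}) = 0.2946
P_2 = 1/(1+e^{1.3640}) = 0.2036
L = (1−P_1) × P_2 = 0.7054 × 0.2036 = 0.14361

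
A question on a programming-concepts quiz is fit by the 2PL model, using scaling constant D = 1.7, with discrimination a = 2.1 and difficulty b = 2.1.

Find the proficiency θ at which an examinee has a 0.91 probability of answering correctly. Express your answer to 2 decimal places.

P(θ) = 1 / (1 + exp(−D·a(θ − b)))
logit = ln(0.9100/0.0900) = 2.3136
θ = b + logit/(1.7·a) = 2.1 + 2.3136/3.5700 = 2.7481

2.75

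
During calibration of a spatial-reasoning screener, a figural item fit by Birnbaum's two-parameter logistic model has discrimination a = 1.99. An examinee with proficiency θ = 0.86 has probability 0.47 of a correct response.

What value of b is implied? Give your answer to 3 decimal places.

0.920

P(θ) = 1 / (1 + exp(−a(θ − b)))
logit(0.47) = ln(0.47/0.53) = -0.1201
b = θ − logit/(a) = 0.86 − (-0.1201)/1.9900 = 0.9204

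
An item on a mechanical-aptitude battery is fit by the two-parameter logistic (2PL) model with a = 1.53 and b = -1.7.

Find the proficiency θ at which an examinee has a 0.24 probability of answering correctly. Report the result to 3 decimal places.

P(θ) = 1 / (1 + exp(−a(θ − b)))
logit = ln(0.2400/0.7600) = -1.1527
θ = b + logit/(a) = -1.7 + (-1.1527)/1.5300 = -2.4534

-2.453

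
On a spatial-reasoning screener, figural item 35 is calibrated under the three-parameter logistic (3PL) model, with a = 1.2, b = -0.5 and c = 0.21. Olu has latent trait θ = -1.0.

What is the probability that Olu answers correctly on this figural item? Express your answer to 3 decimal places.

P(θ) = c + (1 − c) · 1 / (1 + exp(−a(θ − b)))
Exponent: 1.2 × (-1.0 − (-0.5)) = -0.6000
1/(1 + e^{0.6000}) = 0.3543
P = 0.21 + 0.79 × 0.3543 = 0.4899

0.490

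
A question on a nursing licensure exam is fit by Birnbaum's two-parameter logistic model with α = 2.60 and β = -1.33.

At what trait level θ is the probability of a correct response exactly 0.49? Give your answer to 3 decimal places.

-1.345

P(θ) = 1 / (1 + exp(−α(θ − β)))
logit = ln(0.4900/0.5100) = -0.0400
θ = β + logit/(α) = -1.33 + (-0.0400)/2.6000 = -1.3454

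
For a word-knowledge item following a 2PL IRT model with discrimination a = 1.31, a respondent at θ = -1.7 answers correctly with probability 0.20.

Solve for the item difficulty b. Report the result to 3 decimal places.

P(θ) = 1 / (1 + exp(−a(θ − b)))
logit(0.20) = ln(0.20/0.80) = -1.3863
b = θ − logit/(a) = -1.7 − (-1.3863)/1.3100 = -0.6418

-0.642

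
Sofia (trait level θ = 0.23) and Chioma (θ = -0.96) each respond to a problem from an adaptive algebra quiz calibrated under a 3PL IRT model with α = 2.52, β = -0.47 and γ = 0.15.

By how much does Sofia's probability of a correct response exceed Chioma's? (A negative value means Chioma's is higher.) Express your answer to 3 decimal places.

P(θ) = γ + (1 − γ) · 1 / (1 + exp(−α(θ − β)))
P(Sofia) = 0.8757  [exponent 1.7640]
P(Chioma) = 0.3415  [exponent -1.2348]
Difference = 0.8757 − 0.3415 = 0.5341

0.534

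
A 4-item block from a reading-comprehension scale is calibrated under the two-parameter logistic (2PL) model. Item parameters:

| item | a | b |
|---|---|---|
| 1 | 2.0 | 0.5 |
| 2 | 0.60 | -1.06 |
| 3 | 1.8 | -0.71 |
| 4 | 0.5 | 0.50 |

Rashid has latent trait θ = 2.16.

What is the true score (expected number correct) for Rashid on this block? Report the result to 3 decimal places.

P(θ) = 1 / (1 + exp(−a(θ − b)))
P_1 = 1/(1+e^{-3.3200}) = 0.9651
P_2 = 1/(1+e^{-1.9320}) = 0.8735
P_3 = 1/(1+e^{-5.1660}) = 0.9943
P_4 = 1/(1+e^{-0.8300}) = 0.6964
E[score] = 0.9651 + 0.8735 + 0.9943 + 0.6964 = 3.5293

3.529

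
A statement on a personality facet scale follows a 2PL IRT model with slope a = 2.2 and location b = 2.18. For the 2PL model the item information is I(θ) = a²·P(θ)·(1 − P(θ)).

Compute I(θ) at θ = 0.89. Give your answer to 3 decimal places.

0.253

P = 1/(1+e^{2.8380}) = 0.0553
P(1−P) = 0.0553 × 0.9447 = 0.0522
I = a² × P(1−P) = 2.2² × 0.0522 = 0.25287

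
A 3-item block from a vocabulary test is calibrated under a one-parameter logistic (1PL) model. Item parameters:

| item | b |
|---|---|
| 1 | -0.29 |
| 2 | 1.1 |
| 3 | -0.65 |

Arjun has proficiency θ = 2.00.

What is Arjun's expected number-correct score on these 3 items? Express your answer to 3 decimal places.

P(θ) = 1 / (1 + exp(−(θ − b)))
P_1 = 1/(1+e^{-2.2900}) = 0.9080
P_2 = 1/(1+e^{-0.9000}) = 0.7109
P_3 = 1/(1+e^{-2.6500}) = 0.9340
E[score] = 0.9080 + 0.7109 + 0.9340 = 2.5530

2.553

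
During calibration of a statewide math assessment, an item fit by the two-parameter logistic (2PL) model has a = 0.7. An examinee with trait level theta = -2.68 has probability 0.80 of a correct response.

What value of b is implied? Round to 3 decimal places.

P(theta) = 1 / (1 + exp(−a(theta − b)))
logit(0.80) = ln(0.80/0.20) = 1.3863
b = theta − logit/(a) = -2.68 − 1.3863/0.7000 = -4.6604

-4.660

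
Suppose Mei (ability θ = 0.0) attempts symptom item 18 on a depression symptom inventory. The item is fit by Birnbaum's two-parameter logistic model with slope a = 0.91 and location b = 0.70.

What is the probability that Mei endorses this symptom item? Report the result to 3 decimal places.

P(θ) = 1 / (1 + exp(−a(θ − b)))
Exponent: 0.91 × (0.0 − 0.70) = -0.6370
1/(1 + e^{0.6370}) = 0.3459

0.346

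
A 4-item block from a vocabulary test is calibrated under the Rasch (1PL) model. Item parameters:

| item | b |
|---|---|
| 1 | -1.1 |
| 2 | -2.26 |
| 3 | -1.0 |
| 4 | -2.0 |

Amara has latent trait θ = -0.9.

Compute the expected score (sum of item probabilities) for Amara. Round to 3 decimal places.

P(θ) = 1 / (1 + exp(−(θ − b)))
P_1 = 1/(1+e^{-0.2000}) = 0.5498
P_2 = 1/(1+e^{-1.3600}) = 0.7958
P_3 = 1/(1+e^{-0.1000}) = 0.5250
P_4 = 1/(1+e^{-1.1000}) = 0.7503
E[score] = 0.5498 + 0.7958 + 0.5250 + 0.7503 = 2.6208

2.621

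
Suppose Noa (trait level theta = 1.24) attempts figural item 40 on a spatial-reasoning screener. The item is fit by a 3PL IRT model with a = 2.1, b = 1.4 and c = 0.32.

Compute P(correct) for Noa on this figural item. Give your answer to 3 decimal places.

0.603

P(theta) = c + (1 − c) · 1 / (1 + exp(−a(theta − b)))
Exponent: 2.1 × (1.24 − 1.4) = -0.3360
1/(1 + e^{0.3360}) = 0.4168
P = 0.32 + 0.68 × 0.4168 = 0.6034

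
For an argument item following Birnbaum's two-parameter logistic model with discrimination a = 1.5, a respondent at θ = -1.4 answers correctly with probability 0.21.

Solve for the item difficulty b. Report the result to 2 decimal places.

-0.52

P(θ) = 1 / (1 + exp(−a(θ − b)))
logit(0.21) = ln(0.21/0.79) = -1.3249
b = θ − logit/(a) = -1.4 − (-1.3249)/1.5000 = -0.5167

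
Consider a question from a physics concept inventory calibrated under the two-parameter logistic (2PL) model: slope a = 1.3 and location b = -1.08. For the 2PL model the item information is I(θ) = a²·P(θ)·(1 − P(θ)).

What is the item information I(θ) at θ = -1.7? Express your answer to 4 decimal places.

P = 1/(1+e^{0.8060}) = 0.3087
P(1−P) = 0.3087 × 0.6913 = 0.2134
I = a² × P(1−P) = 1.3² × 0.2134 = 0.36068

0.3607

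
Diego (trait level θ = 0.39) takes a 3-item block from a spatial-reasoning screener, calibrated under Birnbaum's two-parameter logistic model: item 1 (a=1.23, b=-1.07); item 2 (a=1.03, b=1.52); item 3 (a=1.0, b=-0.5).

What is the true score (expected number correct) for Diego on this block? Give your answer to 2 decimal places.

1.80

P(θ) = 1 / (1 + exp(−a(θ − b)))
P_1 = 1/(1+e^{-1.7958}) = 0.8576
P_2 = 1/(1+e^{1.1639}) = 0.2380
P_3 = 1/(1+e^{-0.8900}) = 0.7089
E[score] = 0.8576 + 0.2380 + 0.7089 = 1.8045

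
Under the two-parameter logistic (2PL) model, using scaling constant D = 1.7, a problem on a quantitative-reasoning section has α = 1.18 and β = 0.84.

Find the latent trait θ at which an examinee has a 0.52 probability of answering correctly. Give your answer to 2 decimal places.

0.88

P(θ) = 1 / (1 + exp(−D·α(θ − β)))
logit = ln(0.5200/0.4800) = 0.0800
θ = β + logit/(1.7·α) = 0.84 + 0.0800/2.0060 = 0.8799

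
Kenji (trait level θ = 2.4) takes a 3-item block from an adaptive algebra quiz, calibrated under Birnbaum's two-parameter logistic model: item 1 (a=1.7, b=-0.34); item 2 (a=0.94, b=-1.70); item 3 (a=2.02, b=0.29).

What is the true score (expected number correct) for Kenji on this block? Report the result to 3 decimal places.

2.956

P(θ) = 1 / (1 + exp(−a(θ − b)))
P_1 = 1/(1+e^{-4.6580}) = 0.9906
P_2 = 1/(1+e^{-3.8540}) = 0.9792
P_3 = 1/(1+e^{-4.2622}) = 0.9861
E[score] = 0.9906 + 0.9792 + 0.9861 = 2.9560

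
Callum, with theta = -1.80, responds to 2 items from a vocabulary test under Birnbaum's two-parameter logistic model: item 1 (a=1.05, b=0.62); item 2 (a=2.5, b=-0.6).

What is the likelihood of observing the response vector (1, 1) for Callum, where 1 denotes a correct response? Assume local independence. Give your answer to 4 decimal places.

P(theta) = 1 / (1 + exp(−a(theta − b)))
P_1 = 1/(1+e^{2.5410}) = 0.0730
P_2 = 1/(1+e^{3.0000}) = 0.0474
L = P_1 × P_2 = 0.0730 × 0.0474 = 0.00346

0.0035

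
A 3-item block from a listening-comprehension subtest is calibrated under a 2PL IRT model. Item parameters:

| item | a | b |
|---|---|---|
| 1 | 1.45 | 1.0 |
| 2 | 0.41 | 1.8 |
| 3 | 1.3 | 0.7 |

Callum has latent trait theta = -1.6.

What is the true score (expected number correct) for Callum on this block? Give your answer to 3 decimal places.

P(theta) = 1 / (1 + exp(−a(theta − b)))
P_1 = 1/(1+e^{3.7700}) = 0.0225
P_2 = 1/(1+e^{1.3940}) = 0.1988
P_3 = 1/(1+e^{2.9900}) = 0.0479
E[score] = 0.0225 + 0.1988 + 0.0479 = 0.2692

0.269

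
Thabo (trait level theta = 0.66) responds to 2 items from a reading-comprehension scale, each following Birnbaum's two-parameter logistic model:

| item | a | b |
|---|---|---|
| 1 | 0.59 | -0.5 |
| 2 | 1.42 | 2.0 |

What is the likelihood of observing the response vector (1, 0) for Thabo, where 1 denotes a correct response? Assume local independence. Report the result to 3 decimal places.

0.578

P(theta) = 1 / (1 + exp(−a(theta − b)))
P_1 = 1/(1+e^{-0.6844}) = 0.6647
P_2 = 1/(1+e^{1.9028}) = 0.1298
L = P_1 × (1−P_2) = 0.6647 × 0.8702 = 0.57844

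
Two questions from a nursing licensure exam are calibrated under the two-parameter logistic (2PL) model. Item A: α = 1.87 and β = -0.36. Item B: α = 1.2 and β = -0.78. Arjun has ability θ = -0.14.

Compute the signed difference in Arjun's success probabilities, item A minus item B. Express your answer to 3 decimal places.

P(θ) = 1 / (1 + exp(−α(θ − β)))
P_A = 0.6014
P_B = 0.6831
P_A − P_B = -0.0817

-0.082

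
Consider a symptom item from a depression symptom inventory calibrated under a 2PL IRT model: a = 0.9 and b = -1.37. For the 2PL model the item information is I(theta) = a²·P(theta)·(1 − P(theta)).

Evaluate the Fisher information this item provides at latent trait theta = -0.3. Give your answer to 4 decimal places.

0.1620

P = 1/(1+e^{-0.9630}) = 0.7237
P(1−P) = 0.7237 × 0.2763 = 0.1999
I = a² × P(1−P) = 0.9² × 0.1999 = 0.16196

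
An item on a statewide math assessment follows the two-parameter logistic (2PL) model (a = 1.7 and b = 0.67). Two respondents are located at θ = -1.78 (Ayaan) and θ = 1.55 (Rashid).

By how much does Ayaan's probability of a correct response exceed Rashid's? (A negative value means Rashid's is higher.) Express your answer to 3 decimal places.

P(θ) = 1 / (1 + exp(−a(θ − b)))
P(Ayaan) = 0.0153  [exponent -4.1650]
P(Rashid) = 0.8170  [exponent 1.4960]
Difference = 0.0153 − 0.8170 = -0.8017

-0.802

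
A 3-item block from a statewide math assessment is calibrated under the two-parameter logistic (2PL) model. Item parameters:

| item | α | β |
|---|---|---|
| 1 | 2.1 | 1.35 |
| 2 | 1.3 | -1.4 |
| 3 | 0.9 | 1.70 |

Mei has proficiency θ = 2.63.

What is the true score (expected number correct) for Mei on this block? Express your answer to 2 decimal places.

P(θ) = 1 / (1 + exp(−α(θ − β)))
P_1 = 1/(1+e^{-2.6880}) = 0.9363
P_2 = 1/(1+e^{-5.2390}) = 0.9947
P_3 = 1/(1+e^{-0.8370}) = 0.6978
E[score] = 0.9363 + 0.9947 + 0.6978 = 2.6289

2.63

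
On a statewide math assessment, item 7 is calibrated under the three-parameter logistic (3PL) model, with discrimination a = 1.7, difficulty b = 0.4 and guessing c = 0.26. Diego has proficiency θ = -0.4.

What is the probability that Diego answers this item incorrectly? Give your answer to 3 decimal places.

P(θ) = c + (1 − c) · 1 / (1 + exp(−a(θ − b)))
Exponent: 1.7 × (-0.4 − 0.4) = -1.3600
1/(1 + e^{1.3600}) = 0.2042
P = 0.26 + 0.74 × 0.2042 = 0.4111
P(incorrect) = 1 − 0.4111 = 0.5889

0.589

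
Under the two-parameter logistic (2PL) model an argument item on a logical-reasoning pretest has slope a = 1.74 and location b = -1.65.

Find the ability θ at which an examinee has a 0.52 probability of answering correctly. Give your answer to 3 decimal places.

P(θ) = 1 / (1 + exp(−a(θ − b)))
logit = ln(0.5200/0.4800) = 0.0800
θ = b + logit/(a) = -1.65 + 0.0800/1.7400 = -1.6040

-1.604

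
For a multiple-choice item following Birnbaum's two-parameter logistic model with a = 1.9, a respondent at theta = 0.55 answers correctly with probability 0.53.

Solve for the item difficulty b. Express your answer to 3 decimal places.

0.487

P(theta) = 1 / (1 + exp(−a(theta − b)))
logit(0.53) = ln(0.53/0.47) = 0.1201
b = theta − logit/(a) = 0.55 − 0.1201/1.9000 = 0.4868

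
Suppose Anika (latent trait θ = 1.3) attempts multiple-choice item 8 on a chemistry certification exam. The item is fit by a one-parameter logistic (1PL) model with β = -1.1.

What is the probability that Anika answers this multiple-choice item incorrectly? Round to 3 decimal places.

P(θ) = 1 / (1 + exp(−(θ − β)))
Exponent: (1.3 − (-1.1)) = 2.4000
1/(1 + e^{-2.4000}) = 0.9168
P = 0.9168
P(incorrect) = 1 − 0.9168 = 0.0832

0.083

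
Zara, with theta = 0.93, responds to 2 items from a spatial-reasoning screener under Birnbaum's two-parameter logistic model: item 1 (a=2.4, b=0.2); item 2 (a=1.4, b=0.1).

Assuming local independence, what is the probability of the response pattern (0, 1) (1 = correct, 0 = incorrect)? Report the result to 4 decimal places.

0.1126

P(theta) = 1 / (1 + exp(−a(theta − b)))
P_1 = 1/(1+e^{-1.7520}) = 0.8522
P_2 = 1/(1+e^{-1.1620}) = 0.7617
L = (1−P_1) × P_2 = 0.1478 × 0.7617 = 0.11257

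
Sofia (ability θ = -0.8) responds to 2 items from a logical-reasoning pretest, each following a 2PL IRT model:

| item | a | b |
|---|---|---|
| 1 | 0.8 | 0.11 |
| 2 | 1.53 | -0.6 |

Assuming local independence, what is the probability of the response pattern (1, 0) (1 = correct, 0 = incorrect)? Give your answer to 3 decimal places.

P(θ) = 1 / (1 + exp(−a(θ − b)))
P_1 = 1/(1+e^{0.7280}) = 0.3256
P_2 = 1/(1+e^{0.3060}) = 0.4241
L = P_1 × (1−P_2) = 0.3256 × 0.5759 = 0.18754

0.188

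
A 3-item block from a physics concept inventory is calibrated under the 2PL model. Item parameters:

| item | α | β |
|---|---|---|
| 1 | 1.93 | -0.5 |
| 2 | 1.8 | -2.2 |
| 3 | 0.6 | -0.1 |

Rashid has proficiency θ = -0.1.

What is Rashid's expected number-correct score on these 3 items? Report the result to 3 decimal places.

2.162

P(θ) = 1 / (1 + exp(−α(θ − β)))
P_1 = 1/(1+e^{-0.7720}) = 0.6840
P_2 = 1/(1+e^{-3.7800}) = 0.9777
P_3 = 1/(1+e^{0.0000}) = 0.5000
E[score] = 0.6840 + 0.9777 + 0.5000 = 2.1616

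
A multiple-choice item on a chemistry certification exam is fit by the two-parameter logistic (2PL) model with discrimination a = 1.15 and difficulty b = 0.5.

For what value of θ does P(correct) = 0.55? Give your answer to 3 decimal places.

P(θ) = 1 / (1 + exp(−a(θ − b)))
logit = ln(0.5500/0.4500) = 0.2007
θ = b + logit/(a) = 0.5 + 0.2007/1.1500 = 0.6745

0.674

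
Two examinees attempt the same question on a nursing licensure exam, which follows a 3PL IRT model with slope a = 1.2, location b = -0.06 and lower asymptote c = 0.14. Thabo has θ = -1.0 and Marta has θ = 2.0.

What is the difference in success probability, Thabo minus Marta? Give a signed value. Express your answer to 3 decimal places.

P(θ) = c + (1 − c) · 1 / (1 + exp(−a(θ − b)))
P(Thabo) = 0.3503  [exponent -1.1280]
P(Marta) = 0.9331  [exponent 2.4720]
Difference = 0.3503 − 0.9331 = -0.5828

-0.583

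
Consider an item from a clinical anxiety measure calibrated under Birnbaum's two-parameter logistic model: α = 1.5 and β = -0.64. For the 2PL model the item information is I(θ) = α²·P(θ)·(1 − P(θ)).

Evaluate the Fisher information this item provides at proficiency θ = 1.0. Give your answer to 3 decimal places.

P = 1/(1+e^{-2.4600}) = 0.9213
P(1−P) = 0.9213 × 0.0787 = 0.0725
I = α² × P(1−P) = 1.5² × 0.0725 = 0.16316

0.163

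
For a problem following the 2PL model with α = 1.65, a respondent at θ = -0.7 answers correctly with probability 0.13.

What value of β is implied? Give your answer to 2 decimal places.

0.45

P(θ) = 1 / (1 + exp(−α(θ − β)))
logit(0.13) = ln(0.13/0.87) = -1.9010
β = θ − logit/(α) = -0.7 − (-1.9010)/1.6500 = 0.4521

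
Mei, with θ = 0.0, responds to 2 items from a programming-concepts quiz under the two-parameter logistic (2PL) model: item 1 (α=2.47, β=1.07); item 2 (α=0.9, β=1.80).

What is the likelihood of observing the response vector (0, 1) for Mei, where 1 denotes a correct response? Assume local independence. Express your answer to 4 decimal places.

P(θ) = 1 / (1 + exp(−α(θ − β)))
P_1 = 1/(1+e^{2.6429}) = 0.0664
P_2 = 1/(1+e^{1.6200}) = 0.1652
L = (1−P_1) × P_2 = 0.9336 × 0.1652 = 0.15423

0.1542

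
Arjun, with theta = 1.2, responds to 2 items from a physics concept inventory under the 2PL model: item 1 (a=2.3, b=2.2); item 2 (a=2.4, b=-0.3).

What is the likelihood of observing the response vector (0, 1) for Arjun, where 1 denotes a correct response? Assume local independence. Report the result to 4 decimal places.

0.8847

P(theta) = 1 / (1 + exp(−a(theta − b)))
P_1 = 1/(1+e^{2.3000}) = 0.0911
P_2 = 1/(1+e^{-3.6000}) = 0.9734
L = (1−P_1) × P_2 = 0.9089 × 0.9734 = 0.88470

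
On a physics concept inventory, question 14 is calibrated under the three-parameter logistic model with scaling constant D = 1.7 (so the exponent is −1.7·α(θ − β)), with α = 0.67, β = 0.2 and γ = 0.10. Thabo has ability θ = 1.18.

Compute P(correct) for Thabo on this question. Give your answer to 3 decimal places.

0.778

P(θ) = γ + (1 − γ) · 1 / (1 + exp(−D·α(θ − β)))
Exponent: 1.7 × 0.67 × (1.18 − 0.2) = 1.1162
1/(1 + e^{-1.1162}) = 0.7533
P = 0.10 + 0.90 × 0.7533 = 0.7780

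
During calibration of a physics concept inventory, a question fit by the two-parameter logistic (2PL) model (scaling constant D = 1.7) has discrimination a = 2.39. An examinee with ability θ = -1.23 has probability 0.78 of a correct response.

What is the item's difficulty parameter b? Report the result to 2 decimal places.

-1.54

P(θ) = 1 / (1 + exp(−D·a(θ − b)))
logit(0.78) = ln(0.78/0.22) = 1.2657
b = θ − logit/(1.7·a) = -1.23 − 1.2657/4.0630 = -1.5415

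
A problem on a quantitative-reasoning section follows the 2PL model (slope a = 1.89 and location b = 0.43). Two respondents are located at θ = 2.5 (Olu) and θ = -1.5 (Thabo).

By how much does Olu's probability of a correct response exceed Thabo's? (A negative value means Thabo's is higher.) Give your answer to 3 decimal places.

P(θ) = 1 / (1 + exp(−a(θ − b)))
P(Olu) = 0.9804  [exponent 3.9123]
P(Thabo) = 0.0254  [exponent -3.6477]
Difference = 0.9804 − 0.0254 = 0.9550

0.955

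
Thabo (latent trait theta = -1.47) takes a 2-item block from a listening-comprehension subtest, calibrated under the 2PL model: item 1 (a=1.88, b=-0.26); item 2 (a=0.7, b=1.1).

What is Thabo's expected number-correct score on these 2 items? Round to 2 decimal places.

P(theta) = 1 / (1 + exp(−a(theta − b)))
P_1 = 1/(1+e^{2.2748}) = 0.0932
P_2 = 1/(1+e^{1.7990}) = 0.1420
E[score] = 0.0932 + 0.1420 = 0.2352

0.24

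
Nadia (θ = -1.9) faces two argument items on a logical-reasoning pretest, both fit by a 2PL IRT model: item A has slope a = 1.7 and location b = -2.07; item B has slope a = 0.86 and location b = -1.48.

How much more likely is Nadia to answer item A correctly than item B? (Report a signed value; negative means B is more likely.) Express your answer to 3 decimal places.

P(θ) = 1 / (1 + exp(−a(θ − b)))
P_A = 0.5718
P_B = 0.4107
P_A − P_B = 0.1611

0.161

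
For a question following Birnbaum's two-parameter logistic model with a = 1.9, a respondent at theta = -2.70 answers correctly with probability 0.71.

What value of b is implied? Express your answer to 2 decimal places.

-3.17

P(theta) = 1 / (1 + exp(−a(theta − b)))
logit(0.71) = ln(0.71/0.29) = 0.8954
b = theta − logit/(a) = -2.70 − 0.8954/1.9000 = -3.1713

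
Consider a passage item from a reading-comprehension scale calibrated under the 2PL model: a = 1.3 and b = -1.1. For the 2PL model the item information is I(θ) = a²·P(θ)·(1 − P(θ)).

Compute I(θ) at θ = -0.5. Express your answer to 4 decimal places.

P = 1/(1+e^{-0.7800}) = 0.6857
P(1−P) = 0.6857 × 0.3143 = 0.2155
I = a² × P(1−P) = 1.3² × 0.2155 = 0.36423

0.3642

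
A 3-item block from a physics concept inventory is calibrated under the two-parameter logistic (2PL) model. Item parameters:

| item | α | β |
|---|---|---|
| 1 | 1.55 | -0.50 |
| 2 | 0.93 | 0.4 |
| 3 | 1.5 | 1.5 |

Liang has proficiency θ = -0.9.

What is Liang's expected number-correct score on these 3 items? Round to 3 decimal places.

P(θ) = 1 / (1 + exp(−α(θ − β)))
P_1 = 1/(1+e^{0.6200}) = 0.3498
P_2 = 1/(1+e^{1.2090}) = 0.2299
P_3 = 1/(1+e^{3.6000}) = 0.0266
E[score] = 0.3498 + 0.2299 + 0.0266 = 0.6063

0.606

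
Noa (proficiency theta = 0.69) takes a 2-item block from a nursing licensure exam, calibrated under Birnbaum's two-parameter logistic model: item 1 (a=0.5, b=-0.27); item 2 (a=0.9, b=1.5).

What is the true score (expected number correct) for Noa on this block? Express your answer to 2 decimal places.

P(theta) = 1 / (1 + exp(−a(theta − b)))
P_1 = 1/(1+e^{-0.4800}) = 0.6177
P_2 = 1/(1+e^{0.7290}) = 0.3254
E[score] = 0.6177 + 0.3254 = 0.9432

0.94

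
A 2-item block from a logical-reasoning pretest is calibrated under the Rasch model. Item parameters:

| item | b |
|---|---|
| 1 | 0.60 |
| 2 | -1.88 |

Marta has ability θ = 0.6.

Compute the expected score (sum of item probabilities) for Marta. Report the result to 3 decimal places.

1.423

P(θ) = 1 / (1 + exp(−(θ − b)))
P_1 = 1/(1+e^{0.0000}) = 0.5000
P_2 = 1/(1+e^{-2.4800}) = 0.9227
E[score] = 0.5000 + 0.9227 = 1.4227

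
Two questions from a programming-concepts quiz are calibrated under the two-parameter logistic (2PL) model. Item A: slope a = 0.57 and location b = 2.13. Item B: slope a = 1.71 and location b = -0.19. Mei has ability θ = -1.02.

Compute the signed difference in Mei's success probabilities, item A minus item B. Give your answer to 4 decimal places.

-0.0524

P(θ) = 1 / (1 + exp(−a(θ − b)))
P_A = 0.1424
P_B = 0.1948
P_A − P_B = -0.0524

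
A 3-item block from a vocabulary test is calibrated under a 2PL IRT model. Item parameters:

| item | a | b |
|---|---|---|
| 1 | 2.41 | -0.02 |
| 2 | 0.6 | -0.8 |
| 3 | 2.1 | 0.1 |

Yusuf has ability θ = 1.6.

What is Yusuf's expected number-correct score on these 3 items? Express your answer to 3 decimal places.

2.748

P(θ) = 1 / (1 + exp(−a(θ − b)))
P_1 = 1/(1+e^{-3.9042}) = 0.9802
P_2 = 1/(1+e^{-1.4400}) = 0.8085
P_3 = 1/(1+e^{-3.1500}) = 0.9589
E[score] = 0.9802 + 0.8085 + 0.9589 = 2.7476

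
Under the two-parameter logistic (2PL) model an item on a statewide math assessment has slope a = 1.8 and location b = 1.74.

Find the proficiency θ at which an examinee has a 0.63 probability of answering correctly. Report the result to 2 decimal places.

P(θ) = 1 / (1 + exp(−a(θ − b)))
logit = ln(0.6300/0.3700) = 0.5322
θ = b + logit/(a) = 1.74 + 0.5322/1.8000 = 2.0357

2.04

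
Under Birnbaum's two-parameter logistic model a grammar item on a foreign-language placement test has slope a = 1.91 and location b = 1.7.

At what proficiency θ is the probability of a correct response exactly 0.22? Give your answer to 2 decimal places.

1.04

P(θ) = 1 / (1 + exp(−a(θ − b)))
logit = ln(0.2200/0.7800) = -1.2657
θ = b + logit/(a) = 1.7 + (-1.2657)/1.9100 = 1.0373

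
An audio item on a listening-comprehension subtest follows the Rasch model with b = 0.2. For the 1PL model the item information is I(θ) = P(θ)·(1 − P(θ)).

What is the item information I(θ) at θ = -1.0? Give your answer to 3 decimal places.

P = 1/(1+e^{1.2000}) = 0.2315
P(1−P) = 0.2315 × 0.7685 = 0.1779
I = P(1−P) = 0.17789

0.178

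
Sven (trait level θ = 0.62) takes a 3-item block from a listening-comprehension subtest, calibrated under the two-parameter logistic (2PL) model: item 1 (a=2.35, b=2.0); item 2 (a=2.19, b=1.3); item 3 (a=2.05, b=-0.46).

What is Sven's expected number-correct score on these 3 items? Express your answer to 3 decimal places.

P(θ) = 1 / (1 + exp(−a(θ − b)))
P_1 = 1/(1+e^{3.2430}) = 0.0376
P_2 = 1/(1+e^{1.4892}) = 0.1840
P_3 = 1/(1+e^{-2.2140}) = 0.9015
E[score] = 0.0376 + 0.1840 + 0.9015 = 1.1231

1.123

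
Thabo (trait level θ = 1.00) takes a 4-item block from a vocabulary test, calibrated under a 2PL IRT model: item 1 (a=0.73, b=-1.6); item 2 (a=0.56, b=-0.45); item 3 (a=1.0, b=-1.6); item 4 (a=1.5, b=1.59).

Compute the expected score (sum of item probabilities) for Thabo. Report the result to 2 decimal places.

P(θ) = 1 / (1 + exp(−a(θ − b)))
P_1 = 1/(1+e^{-1.8980}) = 0.8697
P_2 = 1/(1+e^{-0.8120}) = 0.6925
P_3 = 1/(1+e^{-2.6000}) = 0.9309
P_4 = 1/(1+e^{0.8850}) = 0.2921
E[score] = 0.8697 + 0.6925 + 0.9309 + 0.2921 = 2.7852

2.79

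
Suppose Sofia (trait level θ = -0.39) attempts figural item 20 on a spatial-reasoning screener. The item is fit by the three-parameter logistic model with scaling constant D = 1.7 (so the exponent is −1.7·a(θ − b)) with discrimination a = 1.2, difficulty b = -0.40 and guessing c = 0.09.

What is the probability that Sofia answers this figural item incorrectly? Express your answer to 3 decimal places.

P(θ) = c + (1 − c) · 1 / (1 + exp(−D·a(θ − b)))
Exponent: 1.7 × 1.2 × (-0.39 − (-0.40)) = 0.0204
1/(1 + e^{-0.0204}) = 0.5051
P = 0.09 + 0.91 × 0.5051 = 0.5496
P(incorrect) = 1 − 0.5496 = 0.4504

0.450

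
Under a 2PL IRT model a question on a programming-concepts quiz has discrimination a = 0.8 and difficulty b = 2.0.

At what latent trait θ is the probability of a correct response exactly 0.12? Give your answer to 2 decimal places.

-0.49

P(θ) = 1 / (1 + exp(−a(θ − b)))
logit = ln(0.1200/0.8800) = -1.9924
θ = b + logit/(a) = 2.0 + (-1.9924)/0.8000 = -0.4905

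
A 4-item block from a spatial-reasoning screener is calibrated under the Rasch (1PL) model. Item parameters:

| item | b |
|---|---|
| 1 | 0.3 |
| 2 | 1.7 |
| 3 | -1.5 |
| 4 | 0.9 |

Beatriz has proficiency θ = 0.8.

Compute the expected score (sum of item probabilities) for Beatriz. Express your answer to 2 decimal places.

P(θ) = 1 / (1 + exp(−(θ − b)))
P_1 = 1/(1+e^{-0.5000}) = 0.6225
P_2 = 1/(1+e^{0.9000}) = 0.2891
P_3 = 1/(1+e^{-2.3000}) = 0.9089
P_4 = 1/(1+e^{0.1000}) = 0.4750
E[score] = 0.6225 + 0.2891 + 0.9089 + 0.4750 = 2.2954

2.30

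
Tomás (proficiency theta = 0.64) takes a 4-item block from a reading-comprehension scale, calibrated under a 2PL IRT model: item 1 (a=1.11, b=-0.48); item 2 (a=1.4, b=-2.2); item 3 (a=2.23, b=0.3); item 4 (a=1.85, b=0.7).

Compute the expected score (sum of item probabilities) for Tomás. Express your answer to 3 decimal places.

P(theta) = 1 / (1 + exp(−a(theta − b)))
P_1 = 1/(1+e^{-1.2432}) = 0.7761
P_2 = 1/(1+e^{-3.9760}) = 0.9816
P_3 = 1/(1+e^{-0.7582}) = 0.6810
P_4 = 1/(1+e^{0.1110}) = 0.4723
E[score] = 0.7761 + 0.9816 + 0.6810 + 0.4723 = 2.9109

2.911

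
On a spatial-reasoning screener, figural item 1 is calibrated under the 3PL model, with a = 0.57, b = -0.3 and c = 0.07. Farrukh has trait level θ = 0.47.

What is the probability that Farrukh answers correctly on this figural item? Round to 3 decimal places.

P(θ) = c + (1 − c) · 1 / (1 + exp(−a(θ − b)))
Exponent: 0.57 × (0.47 − (-0.3)) = 0.4389
1/(1 + e^{-0.4389}) = 0.6080
P = 0.07 + 0.93 × 0.6080 = 0.6354

0.635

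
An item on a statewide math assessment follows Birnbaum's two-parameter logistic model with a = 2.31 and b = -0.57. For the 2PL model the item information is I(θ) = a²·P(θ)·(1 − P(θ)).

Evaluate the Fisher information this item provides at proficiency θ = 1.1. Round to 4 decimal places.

0.1081

P = 1/(1+e^{-3.8577}) = 0.9793
P(1−P) = 0.9793 × 0.0207 = 0.0203
I = a² × P(1−P) = 2.31² × 0.0203 = 0.10807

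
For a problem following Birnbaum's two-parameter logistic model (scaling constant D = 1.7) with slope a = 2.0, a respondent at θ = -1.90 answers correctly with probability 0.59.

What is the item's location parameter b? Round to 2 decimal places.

P(θ) = 1 / (1 + exp(−D·a(θ − b)))
logit(0.59) = ln(0.59/0.41) = 0.3640
b = θ − logit/(1.7·a) = -1.90 − 0.3640/3.4000 = -2.0070

-2.01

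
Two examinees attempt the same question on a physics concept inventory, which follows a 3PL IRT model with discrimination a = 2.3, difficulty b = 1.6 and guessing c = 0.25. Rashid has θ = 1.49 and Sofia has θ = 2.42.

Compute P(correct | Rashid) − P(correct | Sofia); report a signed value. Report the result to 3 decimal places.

P(θ) = c + (1 − c) · 1 / (1 + exp(−a(θ − b)))
P(Rashid) = 0.5778  [exponent -0.2530]
P(Sofia) = 0.9012  [exponent 1.8860]
Difference = 0.5778 − 0.9012 = -0.3234

-0.323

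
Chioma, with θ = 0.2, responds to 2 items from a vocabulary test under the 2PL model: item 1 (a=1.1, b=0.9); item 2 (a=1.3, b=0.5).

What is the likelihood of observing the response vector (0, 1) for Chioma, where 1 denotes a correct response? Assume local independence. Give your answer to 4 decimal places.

0.2759

P(θ) = 1 / (1 + exp(−a(θ − b)))
P_1 = 1/(1+e^{0.7700}) = 0.3165
P_2 = 1/(1+e^{0.3900}) = 0.4037
L = (1−P_1) × P_2 = 0.6835 × 0.4037 = 0.27595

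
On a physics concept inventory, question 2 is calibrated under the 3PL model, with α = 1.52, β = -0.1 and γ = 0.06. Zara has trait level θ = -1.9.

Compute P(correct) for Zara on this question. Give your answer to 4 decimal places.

P(θ) = γ + (1 − γ) · 1 / (1 + exp(−α(θ − β)))
Exponent: 1.52 × (-1.9 − (-0.1)) = -2.7360
1/(1 + e^{2.7360}) = 0.0609
P = 0.06 + 0.94 × 0.0609 = 0.1172

0.1172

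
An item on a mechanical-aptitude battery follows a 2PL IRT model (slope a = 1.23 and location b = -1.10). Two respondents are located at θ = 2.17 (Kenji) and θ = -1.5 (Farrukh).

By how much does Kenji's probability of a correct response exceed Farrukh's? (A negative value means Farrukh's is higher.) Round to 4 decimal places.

0.6030

P(θ) = 1 / (1 + exp(−a(θ − b)))
P(Kenji) = 0.9824  [exponent 4.0221]
P(Farrukh) = 0.3794  [exponent -0.4920]
Difference = 0.9824 − 0.3794 = 0.6030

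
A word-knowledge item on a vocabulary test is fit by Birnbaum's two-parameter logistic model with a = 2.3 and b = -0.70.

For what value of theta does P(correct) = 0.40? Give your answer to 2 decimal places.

P(theta) = 1 / (1 + exp(−a(theta − b)))
logit = ln(0.4000/0.6000) = -0.4055
theta = b + logit/(a) = -0.70 + (-0.4055)/2.3000 = -0.8763

-0.88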